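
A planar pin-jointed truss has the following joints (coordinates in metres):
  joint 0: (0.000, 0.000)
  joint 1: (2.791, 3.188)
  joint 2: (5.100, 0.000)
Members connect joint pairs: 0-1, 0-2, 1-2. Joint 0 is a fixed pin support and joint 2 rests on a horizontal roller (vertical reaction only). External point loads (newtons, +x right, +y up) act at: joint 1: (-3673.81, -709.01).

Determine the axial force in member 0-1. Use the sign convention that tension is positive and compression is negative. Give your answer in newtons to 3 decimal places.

N=3 nodes, M=3 members, R=3 reactions → 2N=6, M+R=6
member 0 (0-1): L=4.2371, (cx,cy)=(0.6587,0.7524)
member 1 (0-2): L=5.1000, (cx,cy)=(1.0000,0.0000)
member 2 (1-2): L=3.9363, (cx,cy)=(0.5866,-0.8099)
solve A·x = −loads:
  F[0-1] = -3478.8516 N (compression)
  F[0-2] = -1382.2727 N (compression)
  F[1-2] = +2356.4767 N (tension)
  Rx@0 = +3673.8100 N
  Ry@0 = +2617.4922 N
  Ry@2 = -1908.4822 N

-3478.852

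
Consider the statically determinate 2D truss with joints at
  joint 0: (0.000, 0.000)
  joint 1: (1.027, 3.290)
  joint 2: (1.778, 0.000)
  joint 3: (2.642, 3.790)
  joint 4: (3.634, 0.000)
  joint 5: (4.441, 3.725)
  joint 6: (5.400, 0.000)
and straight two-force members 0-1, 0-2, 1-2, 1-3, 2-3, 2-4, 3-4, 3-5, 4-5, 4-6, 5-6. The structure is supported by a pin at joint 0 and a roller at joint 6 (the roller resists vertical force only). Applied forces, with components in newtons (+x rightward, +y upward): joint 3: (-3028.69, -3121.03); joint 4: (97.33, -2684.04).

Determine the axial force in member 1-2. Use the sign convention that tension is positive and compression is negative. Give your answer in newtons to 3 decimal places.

3978.832

N=7 nodes, M=11 members, R=3 reactions → 2N=14, M+R=14
member 0 (0-1): L=3.4466, (cx,cy)=(0.2980,0.9546)
member 1 (0-2): L=1.7780, (cx,cy)=(1.0000,0.0000)
member 2 (1-2): L=3.3746, (cx,cy)=(0.2225,-0.9749)
member 3 (1-3): L=1.6906, (cx,cy)=(0.9553,0.2957)
member 4 (2-3): L=3.8872, (cx,cy)=(0.2223,0.9750)
member 5 (2-4): L=1.8560, (cx,cy)=(1.0000,0.0000)
member 6 (3-4): L=3.9177, (cx,cy)=(0.2532,-0.9674)
member 7 (3-5): L=1.8002, (cx,cy)=(0.9993,-0.0361)
member 8 (4-5): L=3.8114, (cx,cy)=(0.2117,0.9773)
member 9 (4-6): L=1.7660, (cx,cy)=(1.0000,0.0000)
member 10 (5-6): L=3.8465, (cx,cy)=(0.2493,-0.9684)
solve A·x = −loads:
  F[0-1] = -4816.3001 N (compression)
  F[0-2] = -1496.2104 N (compression)
  F[1-2] = +3978.8316 N (tension)
  F[1-3] = -2429.2829 N (compression)
  F[2-3] = -3978.5735 N (compression)
  F[2-4] = +273.5528 N (tension)
  F[3-4] = +1547.4331 N (tension)
  F[3-5] = -568.4214 N (compression)
  F[4-5] = +1214.5735 N (tension)
  F[4-6] = +310.8861 N (tension)
  F[5-6] = -1246.9374 N (compression)
  Rx@0 = +2931.3600 N
  Ry@0 = +4597.5093 N
  Ry@6 = +1207.5607 N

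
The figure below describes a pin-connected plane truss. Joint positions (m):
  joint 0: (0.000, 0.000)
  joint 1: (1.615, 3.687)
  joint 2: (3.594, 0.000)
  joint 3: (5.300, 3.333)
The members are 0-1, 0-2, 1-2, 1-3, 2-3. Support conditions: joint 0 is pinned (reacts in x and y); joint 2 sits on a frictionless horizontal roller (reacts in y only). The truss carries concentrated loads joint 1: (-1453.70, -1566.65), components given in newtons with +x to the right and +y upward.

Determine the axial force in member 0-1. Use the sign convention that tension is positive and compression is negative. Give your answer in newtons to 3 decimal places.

-2569.898

N=4 nodes, M=5 members, R=3 reactions → 2N=8, M+R=8
member 0 (0-1): L=4.0252, (cx,cy)=(0.4012,0.9160)
member 1 (0-2): L=3.5940, (cx,cy)=(1.0000,0.0000)
member 2 (1-2): L=4.1845, (cx,cy)=(0.4729,-0.8811)
member 3 (1-3): L=3.7020, (cx,cy)=(0.9954,-0.0956)
member 4 (2-3): L=3.7442, (cx,cy)=(0.4556,0.8902)
solve A·x = −loads:
  F[0-1] = -2569.8983 N (compression)
  F[0-2] = -422.5982 N (compression)
  F[1-2] = +893.5729 N (tension)
  F[1-3] = +0.0000 N (tension)
  F[2-3] = -0.0000 N (compression)
  Rx@0 = +1453.7000 N
  Ry@0 = +2353.9767 N
  Ry@2 = -787.3267 N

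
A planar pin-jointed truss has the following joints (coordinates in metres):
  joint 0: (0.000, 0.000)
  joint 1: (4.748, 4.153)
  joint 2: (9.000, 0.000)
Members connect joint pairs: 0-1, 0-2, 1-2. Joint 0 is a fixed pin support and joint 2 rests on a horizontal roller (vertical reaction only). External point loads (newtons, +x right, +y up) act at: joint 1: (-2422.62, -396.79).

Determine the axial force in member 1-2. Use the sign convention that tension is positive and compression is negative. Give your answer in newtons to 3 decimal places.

N=3 nodes, M=3 members, R=3 reactions → 2N=6, M+R=6
member 0 (0-1): L=6.3080, (cx,cy)=(0.7527,0.6584)
member 1 (0-2): L=9.0000, (cx,cy)=(1.0000,0.0000)
member 2 (1-2): L=5.9436, (cx,cy)=(0.7154,-0.6987)
solve A·x = −loads:
  F[0-1] = -1982.7239 N (compression)
  F[0-2] = -930.2346 N (compression)
  F[1-2] = +1300.3255 N (tension)
  Rx@0 = +2422.6200 N
  Ry@0 = +1305.3658 N
  Ry@2 = -908.5758 N

1300.325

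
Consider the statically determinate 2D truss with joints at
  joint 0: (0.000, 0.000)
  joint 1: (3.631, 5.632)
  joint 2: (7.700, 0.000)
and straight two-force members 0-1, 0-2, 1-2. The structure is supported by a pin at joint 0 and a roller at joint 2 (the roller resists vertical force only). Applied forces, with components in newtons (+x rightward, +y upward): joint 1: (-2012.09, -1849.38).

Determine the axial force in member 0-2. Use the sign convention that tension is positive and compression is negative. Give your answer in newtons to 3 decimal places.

-433.205

N=3 nodes, M=3 members, R=3 reactions → 2N=6, M+R=6
member 0 (0-1): L=6.7010, (cx,cy)=(0.5419,0.8405)
member 1 (0-2): L=7.7000, (cx,cy)=(1.0000,0.0000)
member 2 (1-2): L=6.9481, (cx,cy)=(0.5856,-0.8106)
solve A·x = −loads:
  F[0-1] = -2913.8337 N (compression)
  F[0-2] = -433.2050 N (compression)
  F[1-2] = +739.7283 N (tension)
  Rx@0 = +2012.0900 N
  Ry@0 = +2448.9894 N
  Ry@2 = -599.6094 N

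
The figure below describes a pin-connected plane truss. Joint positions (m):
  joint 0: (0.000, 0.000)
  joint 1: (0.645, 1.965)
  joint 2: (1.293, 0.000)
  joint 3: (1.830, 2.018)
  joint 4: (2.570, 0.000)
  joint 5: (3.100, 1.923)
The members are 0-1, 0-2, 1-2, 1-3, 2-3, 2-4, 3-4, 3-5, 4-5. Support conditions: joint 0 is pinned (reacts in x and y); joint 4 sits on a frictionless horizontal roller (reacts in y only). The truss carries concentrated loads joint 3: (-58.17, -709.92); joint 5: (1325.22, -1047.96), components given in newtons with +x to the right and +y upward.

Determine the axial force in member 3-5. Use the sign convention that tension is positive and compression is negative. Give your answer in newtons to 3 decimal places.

N=6 nodes, M=9 members, R=3 reactions → 2N=12, M+R=12
member 0 (0-1): L=2.0682, (cx,cy)=(0.3119,0.9501)
member 1 (0-2): L=1.2930, (cx,cy)=(1.0000,0.0000)
member 2 (1-2): L=2.0691, (cx,cy)=(0.3132,-0.9497)
member 3 (1-3): L=1.1862, (cx,cy)=(0.9990,0.0447)
member 4 (2-3): L=2.0882, (cx,cy)=(0.2572,0.9664)
member 5 (2-4): L=1.2770, (cx,cy)=(1.0000,0.0000)
member 6 (3-4): L=2.1494, (cx,cy)=(0.3443,-0.9389)
member 7 (3-5): L=1.2735, (cx,cy)=(0.9972,-0.0746)
member 8 (4-5): L=1.9947, (cx,cy)=(0.2657,0.9641)
solve A·x = −loads:
  F[0-1] = +1007.8919 N (tension)
  F[0-2] = +952.7160 N (tension)
  F[1-2] = -979.1042 N (compression)
  F[1-3] = +621.5919 N (tension)
  F[2-3] = +962.2079 N (tension)
  F[2-4] = +398.6414 N (tension)
  F[3-4] = -1902.1231 N (compression)
  F[3-5] = +1585.8637 N (tension)
  F[4-5] = -964.3260 N (compression)
  Rx@0 = -1267.0500 N
  Ry@0 = -957.6222 N
  Ry@4 = +2715.5022 N

1585.864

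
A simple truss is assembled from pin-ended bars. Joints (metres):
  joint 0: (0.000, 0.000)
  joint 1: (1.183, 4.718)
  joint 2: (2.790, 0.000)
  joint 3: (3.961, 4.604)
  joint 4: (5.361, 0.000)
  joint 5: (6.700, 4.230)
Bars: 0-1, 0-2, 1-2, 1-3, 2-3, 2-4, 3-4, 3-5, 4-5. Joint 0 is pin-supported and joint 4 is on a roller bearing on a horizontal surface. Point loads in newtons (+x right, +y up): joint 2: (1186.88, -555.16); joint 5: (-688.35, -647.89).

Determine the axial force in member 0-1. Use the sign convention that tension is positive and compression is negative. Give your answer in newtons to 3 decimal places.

N=6 nodes, M=9 members, R=3 reactions → 2N=12, M+R=12
member 0 (0-1): L=4.8641, (cx,cy)=(0.2432,0.9700)
member 1 (0-2): L=2.7900, (cx,cy)=(1.0000,0.0000)
member 2 (1-2): L=4.9842, (cx,cy)=(0.3224,-0.9466)
member 3 (1-3): L=2.7803, (cx,cy)=(0.9992,-0.0410)
member 4 (2-3): L=4.7506, (cx,cy)=(0.2465,0.9691)
member 5 (2-4): L=2.5710, (cx,cy)=(1.0000,0.0000)
member 6 (3-4): L=4.8122, (cx,cy)=(0.2909,-0.9567)
member 7 (3-5): L=2.7644, (cx,cy)=(0.9908,-0.1353)
member 8 (4-5): L=4.4369, (cx,cy)=(0.3018,0.9534)
solve A·x = −loads:
  F[0-1] = -667.5953 N (compression)
  F[0-2] = +660.8977 N (tension)
  F[1-2] = +700.9178 N (tension)
  F[1-3] = -388.6849 N (compression)
  F[2-3] = -111.7753 N (compression)
  F[2-4] = -272.4398 N (compression)
  F[3-4] = +162.6797 N (tension)
  F[3-5] = -467.5372 N (compression)
  F[4-5] = -745.9224 N (compression)
  Rx@0 = -498.5300 N
  Ry@0 = +647.5494 N
  Ry@4 = +555.5006 N

-667.595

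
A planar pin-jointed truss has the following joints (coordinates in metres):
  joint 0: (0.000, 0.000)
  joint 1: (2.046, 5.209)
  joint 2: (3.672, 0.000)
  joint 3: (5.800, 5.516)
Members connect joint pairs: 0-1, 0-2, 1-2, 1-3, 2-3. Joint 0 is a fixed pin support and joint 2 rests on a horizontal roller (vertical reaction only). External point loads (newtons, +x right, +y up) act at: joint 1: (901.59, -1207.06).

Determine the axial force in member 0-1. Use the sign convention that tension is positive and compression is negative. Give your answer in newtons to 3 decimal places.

N=4 nodes, M=5 members, R=3 reactions → 2N=8, M+R=8
member 0 (0-1): L=5.5964, (cx,cy)=(0.3656,0.9308)
member 1 (0-2): L=3.6720, (cx,cy)=(1.0000,0.0000)
member 2 (1-2): L=5.4569, (cx,cy)=(0.2980,-0.9546)
member 3 (1-3): L=3.7665, (cx,cy)=(0.9967,0.0815)
member 4 (2-3): L=5.9122, (cx,cy)=(0.3599,0.9330)
solve A·x = −loads:
  F[0-1] = +799.8411 N (tension)
  F[0-2] = +609.1748 N (tension)
  F[1-2] = -2044.4004 N (compression)
  F[1-3] = +0.0000 N (tension)
  F[2-3] = -0.0000 N (compression)
  Rx@0 = -901.5900 N
  Ry@0 = -744.4724 N
  Ry@2 = +1951.5324 N

799.841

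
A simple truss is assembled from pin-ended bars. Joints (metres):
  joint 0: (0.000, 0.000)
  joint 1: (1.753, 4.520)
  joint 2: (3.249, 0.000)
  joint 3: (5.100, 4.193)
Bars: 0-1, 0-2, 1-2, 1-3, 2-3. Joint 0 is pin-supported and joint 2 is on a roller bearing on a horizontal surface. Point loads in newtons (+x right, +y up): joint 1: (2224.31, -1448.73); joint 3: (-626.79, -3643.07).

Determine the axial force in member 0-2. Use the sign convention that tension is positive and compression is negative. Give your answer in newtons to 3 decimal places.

164.873

N=4 nodes, M=5 members, R=3 reactions → 2N=8, M+R=8
member 0 (0-1): L=4.8480, (cx,cy)=(0.3616,0.9323)
member 1 (0-2): L=3.2490, (cx,cy)=(1.0000,0.0000)
member 2 (1-2): L=4.7611, (cx,cy)=(0.3142,-0.9494)
member 3 (1-3): L=3.3629, (cx,cy)=(0.9953,-0.0972)
member 4 (2-3): L=4.5834, (cx,cy)=(0.4038,0.9148)
solve A·x = −loads:
  F[0-1] = +3962.0751 N (tension)
  F[0-2] = +164.8730 N (tension)
  F[1-2] = -5513.9030 N (compression)
  F[1-3] = +945.3441 N (tension)
  F[2-3] = -3881.7771 N (compression)
  Rx@0 = -1597.5200 N
  Ry@0 = -3693.9899 N
  Ry@2 = +8785.7899 N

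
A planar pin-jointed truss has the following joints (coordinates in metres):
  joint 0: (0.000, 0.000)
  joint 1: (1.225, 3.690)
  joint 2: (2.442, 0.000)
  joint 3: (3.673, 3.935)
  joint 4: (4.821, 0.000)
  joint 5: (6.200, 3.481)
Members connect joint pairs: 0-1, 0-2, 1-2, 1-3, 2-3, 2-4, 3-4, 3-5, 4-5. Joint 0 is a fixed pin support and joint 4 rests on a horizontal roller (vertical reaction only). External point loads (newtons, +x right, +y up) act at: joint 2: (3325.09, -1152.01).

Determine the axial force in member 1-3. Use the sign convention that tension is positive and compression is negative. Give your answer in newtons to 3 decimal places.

N=6 nodes, M=9 members, R=3 reactions → 2N=12, M+R=12
member 0 (0-1): L=3.8880, (cx,cy)=(0.3151,0.9491)
member 1 (0-2): L=2.4420, (cx,cy)=(1.0000,0.0000)
member 2 (1-2): L=3.8855, (cx,cy)=(0.3132,-0.9497)
member 3 (1-3): L=2.4602, (cx,cy)=(0.9950,0.0996)
member 4 (2-3): L=4.1231, (cx,cy)=(0.2986,0.9544)
member 5 (2-4): L=2.3790, (cx,cy)=(1.0000,0.0000)
member 6 (3-4): L=4.0990, (cx,cy)=(0.2801,-0.9600)
member 7 (3-5): L=2.5675, (cx,cy)=(0.9842,-0.1768)
member 8 (4-5): L=3.7442, (cx,cy)=(0.3683,0.9297)
solve A·x = −loads:
  F[0-1] = -598.9851 N (compression)
  F[0-2] = +3513.8123 N (tension)
  F[1-2] = +560.2179 N (tension)
  F[1-3] = -366.0104 N (compression)
  F[2-3] = +649.6102 N (tension)
  F[2-4] = +170.2401 N (tension)
  F[3-4] = -607.8581 N (compression)
  F[3-5] = -0.0000 N (compression)
  F[4-5] = +0.0000 N (tension)
  Rx@0 = -3325.0900 N
  Ry@0 = +568.4779 N
  Ry@4 = +583.5321 N

-366.010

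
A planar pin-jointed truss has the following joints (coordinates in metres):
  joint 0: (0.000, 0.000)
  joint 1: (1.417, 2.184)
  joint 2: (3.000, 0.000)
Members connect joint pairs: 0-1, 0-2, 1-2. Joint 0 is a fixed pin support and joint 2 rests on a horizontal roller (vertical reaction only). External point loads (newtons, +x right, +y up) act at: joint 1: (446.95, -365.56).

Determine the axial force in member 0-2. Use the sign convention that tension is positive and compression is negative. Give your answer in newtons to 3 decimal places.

N=3 nodes, M=3 members, R=3 reactions → 2N=6, M+R=6
member 0 (0-1): L=2.6034, (cx,cy)=(0.5443,0.8389)
member 1 (0-2): L=3.0000, (cx,cy)=(1.0000,0.0000)
member 2 (1-2): L=2.6974, (cx,cy)=(0.5869,-0.8097)
solve A·x = −loads:
  F[0-1] = +157.9280 N (tension)
  F[0-2] = +360.9920 N (tension)
  F[1-2] = -615.1136 N (compression)
  Rx@0 = -446.9500 N
  Ry@0 = -132.4858 N
  Ry@2 = +498.0458 N

360.992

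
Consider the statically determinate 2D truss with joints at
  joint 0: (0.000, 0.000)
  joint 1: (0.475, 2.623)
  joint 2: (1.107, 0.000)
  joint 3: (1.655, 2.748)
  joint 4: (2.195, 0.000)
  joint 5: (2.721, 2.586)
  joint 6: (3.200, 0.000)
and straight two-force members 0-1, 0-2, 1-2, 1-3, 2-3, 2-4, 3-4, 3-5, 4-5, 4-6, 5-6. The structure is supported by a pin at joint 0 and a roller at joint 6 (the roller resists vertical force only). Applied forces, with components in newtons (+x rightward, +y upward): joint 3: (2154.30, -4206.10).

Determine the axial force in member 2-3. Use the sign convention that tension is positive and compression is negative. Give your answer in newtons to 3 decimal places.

N=7 nodes, M=11 members, R=3 reactions → 2N=14, M+R=14
member 0 (0-1): L=2.6657, (cx,cy)=(0.1782,0.9840)
member 1 (0-2): L=1.1070, (cx,cy)=(1.0000,0.0000)
member 2 (1-2): L=2.6981, (cx,cy)=(0.2342,-0.9722)
member 3 (1-3): L=1.1866, (cx,cy)=(0.9944,0.1053)
member 4 (2-3): L=2.8021, (cx,cy)=(0.1956,0.9807)
member 5 (2-4): L=1.0880, (cx,cy)=(1.0000,0.0000)
member 6 (3-4): L=2.8006, (cx,cy)=(0.1928,-0.9812)
member 7 (3-5): L=1.0782, (cx,cy)=(0.9886,-0.1502)
member 8 (4-5): L=2.6390, (cx,cy)=(0.1993,0.9799)
member 9 (4-6): L=1.0050, (cx,cy)=(1.0000,0.0000)
member 10 (5-6): L=2.6300, (cx,cy)=(0.1821,-0.9833)
solve A·x = −loads:
  F[0-1] = -183.6924 N (compression)
  F[0-2] = +2187.0325 N (tension)
  F[1-2] = +177.8200 N (tension)
  F[1-3] = -74.8016 N (compression)
  F[2-3] = -176.2766 N (compression)
  F[2-4] = +2263.1593 N (tension)
  F[3-4] = -3867.3104 N (compression)
  F[3-5] = -1534.8913 N (compression)
  F[4-5] = +3872.4416 N (tension)
  F[4-6] = +745.6077 N (tension)
  F[5-6] = -4093.8189 N (compression)
  Rx@0 = -2154.3000 N
  Ry@0 = +180.7525 N
  Ry@6 = +4025.3475 N

-176.277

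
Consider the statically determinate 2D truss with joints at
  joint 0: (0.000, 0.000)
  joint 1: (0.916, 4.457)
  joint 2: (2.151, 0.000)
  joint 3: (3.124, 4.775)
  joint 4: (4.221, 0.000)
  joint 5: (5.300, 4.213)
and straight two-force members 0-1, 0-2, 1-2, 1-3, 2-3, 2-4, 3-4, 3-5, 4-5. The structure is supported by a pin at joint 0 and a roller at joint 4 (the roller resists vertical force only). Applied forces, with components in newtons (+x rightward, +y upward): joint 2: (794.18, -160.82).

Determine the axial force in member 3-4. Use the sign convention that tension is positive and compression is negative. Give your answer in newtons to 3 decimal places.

N=6 nodes, M=9 members, R=3 reactions → 2N=12, M+R=12
member 0 (0-1): L=4.5502, (cx,cy)=(0.2013,0.9795)
member 1 (0-2): L=2.1510, (cx,cy)=(1.0000,0.0000)
member 2 (1-2): L=4.6249, (cx,cy)=(0.2670,-0.9637)
member 3 (1-3): L=2.2308, (cx,cy)=(0.9898,0.1426)
member 4 (2-3): L=4.8731, (cx,cy)=(0.1997,0.9799)
member 5 (2-4): L=2.0700, (cx,cy)=(1.0000,0.0000)
member 6 (3-4): L=4.8994, (cx,cy)=(0.2239,-0.9746)
member 7 (3-5): L=2.2474, (cx,cy)=(0.9682,-0.2501)
member 8 (4-5): L=4.3490, (cx,cy)=(0.2481,0.9687)
solve A·x = −loads:
  F[0-1] = -80.5153 N (compression)
  F[0-2] = +810.3887 N (tension)
  F[1-2] = +76.3686 N (tension)
  F[1-3] = -36.9791 N (compression)
  F[2-3] = +89.0169 N (tension)
  F[2-4] = +18.8277 N (tension)
  F[3-4] = -84.0880 N (compression)
  F[3-5] = +0.0000 N (tension)
  F[4-5] = -0.0000 N (compression)
  Rx@0 = -794.1800 N
  Ry@0 = +78.8670 N
  Ry@4 = +81.9530 N

-84.088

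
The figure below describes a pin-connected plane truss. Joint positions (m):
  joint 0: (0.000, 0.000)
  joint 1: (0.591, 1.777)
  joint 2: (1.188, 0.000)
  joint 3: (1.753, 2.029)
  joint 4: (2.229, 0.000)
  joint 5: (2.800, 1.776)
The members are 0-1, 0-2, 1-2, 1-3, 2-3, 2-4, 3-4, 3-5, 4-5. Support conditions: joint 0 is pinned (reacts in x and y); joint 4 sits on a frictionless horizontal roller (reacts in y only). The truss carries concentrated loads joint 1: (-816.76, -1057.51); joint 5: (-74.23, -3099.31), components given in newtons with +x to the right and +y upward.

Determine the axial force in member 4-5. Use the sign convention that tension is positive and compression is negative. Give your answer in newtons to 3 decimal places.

-3038.348

N=6 nodes, M=9 members, R=3 reactions → 2N=12, M+R=12
member 0 (0-1): L=1.8727, (cx,cy)=(0.3156,0.9489)
member 1 (0-2): L=1.1880, (cx,cy)=(1.0000,0.0000)
member 2 (1-2): L=1.8746, (cx,cy)=(0.3185,-0.9479)
member 3 (1-3): L=1.1890, (cx,cy)=(0.9773,0.2119)
member 4 (2-3): L=2.1062, (cx,cy)=(0.2683,0.9633)
member 5 (2-4): L=1.0410, (cx,cy)=(1.0000,0.0000)
member 6 (3-4): L=2.0841, (cx,cy)=(0.2284,-0.9736)
member 7 (3-5): L=1.0771, (cx,cy)=(0.9720,-0.2349)
member 8 (4-5): L=1.8655, (cx,cy)=(0.3061,0.9520)
solve A·x = −loads:
  F[0-1] = -730.8010 N (compression)
  F[0-2] = -660.3588 N (compression)
  F[1-2] = -232.9826 N (compression)
  F[1-3] = +675.6758 N (tension)
  F[2-3] = +229.2548 N (tension)
  F[2-4] = -796.0551 N (compression)
  F[3-4] = -586.3376 N (compression)
  F[3-5] = +880.3726 N (tension)
  F[4-5] = -3038.3475 N (compression)
  Rx@0 = +890.9900 N
  Ry@0 = +693.4546 N
  Ry@4 = +3463.3654 N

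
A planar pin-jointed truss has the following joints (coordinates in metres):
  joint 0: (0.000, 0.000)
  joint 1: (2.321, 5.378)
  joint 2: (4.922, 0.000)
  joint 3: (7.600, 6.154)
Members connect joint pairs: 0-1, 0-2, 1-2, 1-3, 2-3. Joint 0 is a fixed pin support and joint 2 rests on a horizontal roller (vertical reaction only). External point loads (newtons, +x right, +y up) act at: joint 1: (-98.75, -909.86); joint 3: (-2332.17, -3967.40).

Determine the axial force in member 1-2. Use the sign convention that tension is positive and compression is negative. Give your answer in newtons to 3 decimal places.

378.828

N=4 nodes, M=5 members, R=3 reactions → 2N=8, M+R=8
member 0 (0-1): L=5.8575, (cx,cy)=(0.3962,0.9181)
member 1 (0-2): L=4.9220, (cx,cy)=(1.0000,0.0000)
member 2 (1-2): L=5.9740, (cx,cy)=(0.4354,-0.9002)
member 3 (1-3): L=5.3357, (cx,cy)=(0.9894,0.1454)
member 4 (2-3): L=6.7114, (cx,cy)=(0.3990,0.9169)
solve A·x = −loads:
  F[0-1] = -1466.0201 N (compression)
  F[0-2] = -1850.0149 N (compression)
  F[1-2] = +378.8281 N (tension)
  F[1-3] = -654.0471 N (compression)
  F[2-3] = -4223.0354 N (compression)
  Rx@0 = +2430.9200 N
  Ry@0 = +1346.0179 N
  Ry@2 = +3531.2421 N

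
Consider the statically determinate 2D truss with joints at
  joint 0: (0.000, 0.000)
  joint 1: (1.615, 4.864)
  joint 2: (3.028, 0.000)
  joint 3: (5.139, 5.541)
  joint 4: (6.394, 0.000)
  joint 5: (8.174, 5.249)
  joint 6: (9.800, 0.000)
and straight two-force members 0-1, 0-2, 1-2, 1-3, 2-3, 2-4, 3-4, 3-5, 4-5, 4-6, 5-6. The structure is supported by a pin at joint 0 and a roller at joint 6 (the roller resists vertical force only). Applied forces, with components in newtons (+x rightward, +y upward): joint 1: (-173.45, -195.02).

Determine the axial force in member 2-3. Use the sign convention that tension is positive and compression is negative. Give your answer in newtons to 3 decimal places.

N=7 nodes, M=11 members, R=3 reactions → 2N=14, M+R=14
member 0 (0-1): L=5.1251, (cx,cy)=(0.3151,0.9491)
member 1 (0-2): L=3.0280, (cx,cy)=(1.0000,0.0000)
member 2 (1-2): L=5.0651, (cx,cy)=(0.2790,-0.9603)
member 3 (1-3): L=3.5884, (cx,cy)=(0.9820,0.1887)
member 4 (2-3): L=5.9295, (cx,cy)=(0.3560,0.9345)
member 5 (2-4): L=3.3660, (cx,cy)=(1.0000,0.0000)
member 6 (3-4): L=5.6813, (cx,cy)=(0.2209,-0.9753)
member 7 (3-5): L=3.0490, (cx,cy)=(0.9954,-0.0958)
member 8 (4-5): L=5.5426, (cx,cy)=(0.3211,0.9470)
member 9 (4-6): L=3.4060, (cx,cy)=(1.0000,0.0000)
member 10 (5-6): L=5.4951, (cx,cy)=(0.2959,-0.9552)
solve A·x = −loads:
  F[0-1] = -262.3344 N (compression)
  F[0-2] = -90.7844 N (compression)
  F[1-2] = +70.4118 N (tension)
  F[1-3] = +72.4426 N (tension)
  F[2-3] = -72.3573 N (compression)
  F[2-4] = -45.3813 N (compression)
  F[3-4] = +51.9716 N (tension)
  F[3-5] = +34.0574 N (tension)
  F[4-5] = -53.5229 N (compression)
  F[4-6] = -16.7121 N (compression)
  F[5-6] = +56.4785 N (tension)
  Rx@0 = +173.4500 N
  Ry@0 = +248.9693 N
  Ry@6 = -53.9493 N

-72.357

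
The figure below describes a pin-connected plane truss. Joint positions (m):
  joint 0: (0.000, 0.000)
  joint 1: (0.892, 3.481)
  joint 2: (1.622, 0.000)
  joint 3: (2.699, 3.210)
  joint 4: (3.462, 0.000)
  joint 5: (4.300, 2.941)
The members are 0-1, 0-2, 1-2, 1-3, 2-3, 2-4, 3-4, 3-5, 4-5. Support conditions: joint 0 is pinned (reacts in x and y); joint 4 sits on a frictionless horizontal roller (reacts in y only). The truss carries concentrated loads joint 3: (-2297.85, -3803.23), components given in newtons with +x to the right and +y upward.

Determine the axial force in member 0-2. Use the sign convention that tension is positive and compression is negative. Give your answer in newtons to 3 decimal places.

N=6 nodes, M=9 members, R=3 reactions → 2N=12, M+R=12
member 0 (0-1): L=3.5935, (cx,cy)=(0.2482,0.9687)
member 1 (0-2): L=1.6220, (cx,cy)=(1.0000,0.0000)
member 2 (1-2): L=3.5567, (cx,cy)=(0.2052,-0.9787)
member 3 (1-3): L=1.8272, (cx,cy)=(0.9889,-0.1483)
member 4 (2-3): L=3.3859, (cx,cy)=(0.3181,0.9481)
member 5 (2-4): L=1.8400, (cx,cy)=(1.0000,0.0000)
member 6 (3-4): L=3.2994, (cx,cy)=(0.2313,-0.9729)
member 7 (3-5): L=1.6234, (cx,cy)=(0.9862,-0.1657)
member 8 (4-5): L=3.0581, (cx,cy)=(0.2740,0.9617)
solve A·x = −loads:
  F[0-1] = -3064.7140 N (compression)
  F[0-2] = -1537.1020 N (compression)
  F[1-2] = +3252.2300 N (tension)
  F[1-3] = -1444.2254 N (compression)
  F[2-3] = -3357.3694 N (compression)
  F[2-4] = +198.3411 N (tension)
  F[3-4] = -857.6850 N (compression)
  F[3-5] = -0.0000 N (tension)
  F[4-5] = -0.0000 N (tension)
  Rx@0 = +2297.8500 N
  Ry@0 = +2968.7935 N
  Ry@4 = +834.4365 N

-1537.102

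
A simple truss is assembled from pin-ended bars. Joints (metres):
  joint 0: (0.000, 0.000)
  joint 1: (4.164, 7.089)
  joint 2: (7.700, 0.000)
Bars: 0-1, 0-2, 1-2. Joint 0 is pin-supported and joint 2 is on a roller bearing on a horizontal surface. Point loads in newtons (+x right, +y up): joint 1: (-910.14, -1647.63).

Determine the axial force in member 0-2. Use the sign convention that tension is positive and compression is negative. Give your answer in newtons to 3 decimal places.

N=3 nodes, M=3 members, R=3 reactions → 2N=6, M+R=6
member 0 (0-1): L=8.2215, (cx,cy)=(0.5065,0.8623)
member 1 (0-2): L=7.7000, (cx,cy)=(1.0000,0.0000)
member 2 (1-2): L=7.9219, (cx,cy)=(0.4464,-0.8949)
solve A·x = −loads:
  F[0-1] = -1849.2783 N (compression)
  F[0-2] = +26.4785 N (tension)
  F[1-2] = -59.3216 N (compression)
  Rx@0 = +910.1400 N
  Ry@0 = +1594.5457 N
  Ry@2 = +53.0843 N

26.478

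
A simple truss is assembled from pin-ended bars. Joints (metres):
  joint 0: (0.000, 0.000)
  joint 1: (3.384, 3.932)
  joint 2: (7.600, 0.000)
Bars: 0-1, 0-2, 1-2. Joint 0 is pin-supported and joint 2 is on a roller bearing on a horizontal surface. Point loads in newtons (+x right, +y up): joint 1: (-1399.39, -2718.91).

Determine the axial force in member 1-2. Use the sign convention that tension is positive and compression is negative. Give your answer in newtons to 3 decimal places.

N=3 nodes, M=3 members, R=3 reactions → 2N=6, M+R=6
member 0 (0-1): L=5.1877, (cx,cy)=(0.6523,0.7579)
member 1 (0-2): L=7.6000, (cx,cy)=(1.0000,0.0000)
member 2 (1-2): L=5.7650, (cx,cy)=(0.7313,-0.6820)
solve A·x = −loads:
  F[0-1] = -2945.1590 N (compression)
  F[0-2] = +521.7785 N (tension)
  F[1-2] = -713.4857 N (compression)
  Rx@0 = +1399.3900 N
  Ry@0 = +2232.2797 N
  Ry@2 = +486.6303 N

-713.486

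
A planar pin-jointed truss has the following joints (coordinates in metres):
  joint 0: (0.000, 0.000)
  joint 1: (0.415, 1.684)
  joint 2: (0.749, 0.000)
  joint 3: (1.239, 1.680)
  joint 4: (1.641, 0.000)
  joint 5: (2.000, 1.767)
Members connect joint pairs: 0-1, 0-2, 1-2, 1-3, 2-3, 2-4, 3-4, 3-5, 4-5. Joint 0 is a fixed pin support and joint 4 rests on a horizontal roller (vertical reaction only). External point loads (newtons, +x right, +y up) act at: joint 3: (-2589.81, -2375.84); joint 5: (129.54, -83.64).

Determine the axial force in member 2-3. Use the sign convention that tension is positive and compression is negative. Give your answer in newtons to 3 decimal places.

N=6 nodes, M=9 members, R=3 reactions → 2N=12, M+R=12
member 0 (0-1): L=1.7344, (cx,cy)=(0.2393,0.9710)
member 1 (0-2): L=0.7490, (cx,cy)=(1.0000,0.0000)
member 2 (1-2): L=1.7168, (cx,cy)=(0.1945,-0.9809)
member 3 (1-3): L=0.8240, (cx,cy)=(1.0000,-0.0049)
member 4 (2-3): L=1.7500, (cx,cy)=(0.2800,0.9600)
member 5 (2-4): L=0.8920, (cx,cy)=(1.0000,0.0000)
member 6 (3-4): L=1.7274, (cx,cy)=(0.2327,-0.9725)
member 7 (3-5): L=0.7660, (cx,cy)=(0.9935,0.1136)
member 8 (4-5): L=1.8031, (cx,cy)=(0.1991,0.9800)
solve A·x = −loads:
  F[0-1] = -3167.6066 N (compression)
  F[0-2] = -1702.3305 N (compression)
  F[1-2] = +3142.2770 N (tension)
  F[1-3] = -1369.2784 N (compression)
  F[2-3] = -3210.6643 N (compression)
  F[2-4] = -192.0218 N (compression)
  F[3-4] = +737.1397 N (tension)
  F[3-5] = +150.9947 N (tension)
  F[4-5] = -102.8497 N (compression)
  Rx@0 = +2460.2700 N
  Ry@0 = +3075.5908 N
  Ry@4 = -616.1108 N

-3210.664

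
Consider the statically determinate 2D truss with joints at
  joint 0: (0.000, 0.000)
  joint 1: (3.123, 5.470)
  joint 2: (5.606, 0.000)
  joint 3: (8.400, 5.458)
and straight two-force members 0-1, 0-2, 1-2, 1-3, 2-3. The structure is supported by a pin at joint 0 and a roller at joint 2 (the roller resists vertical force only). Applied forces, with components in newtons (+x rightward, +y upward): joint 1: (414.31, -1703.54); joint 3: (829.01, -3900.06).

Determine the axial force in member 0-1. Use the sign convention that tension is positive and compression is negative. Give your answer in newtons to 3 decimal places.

2764.329

N=4 nodes, M=5 members, R=3 reactions → 2N=8, M+R=8
member 0 (0-1): L=6.2987, (cx,cy)=(0.4958,0.8684)
member 1 (0-2): L=5.6060, (cx,cy)=(1.0000,0.0000)
member 2 (1-2): L=6.0072, (cx,cy)=(0.4133,-0.9106)
member 3 (1-3): L=5.2770, (cx,cy)=(1.0000,-0.0023)
member 4 (2-3): L=6.1316, (cx,cy)=(0.4557,0.8901)
solve A·x = −loads:
  F[0-1] = +2764.3289 N (tension)
  F[0-2] = -127.2731 N (compression)
  F[1-2] = -4514.2574 N (compression)
  F[1-3] = +2822.2083 N (tension)
  F[2-3] = -4374.1583 N (compression)
  Rx@0 = -1243.3200 N
  Ry@0 = -2400.6226 N
  Ry@2 = +8004.2226 N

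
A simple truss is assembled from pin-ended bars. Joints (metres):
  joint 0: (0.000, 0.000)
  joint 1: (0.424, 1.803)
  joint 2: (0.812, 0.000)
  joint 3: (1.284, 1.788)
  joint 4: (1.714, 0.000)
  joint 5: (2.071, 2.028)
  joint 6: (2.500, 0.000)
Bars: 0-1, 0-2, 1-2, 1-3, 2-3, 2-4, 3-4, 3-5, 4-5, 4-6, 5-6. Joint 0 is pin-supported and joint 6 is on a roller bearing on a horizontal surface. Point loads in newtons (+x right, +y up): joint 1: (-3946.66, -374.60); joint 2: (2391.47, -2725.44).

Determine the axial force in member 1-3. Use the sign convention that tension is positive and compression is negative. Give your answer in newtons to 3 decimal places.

1783.508

N=7 nodes, M=11 members, R=3 reactions → 2N=14, M+R=14
member 0 (0-1): L=1.8522, (cx,cy)=(0.2289,0.9734)
member 1 (0-2): L=0.8120, (cx,cy)=(1.0000,0.0000)
member 2 (1-2): L=1.8443, (cx,cy)=(0.2104,-0.9776)
member 3 (1-3): L=0.8601, (cx,cy)=(0.9998,-0.0174)
member 4 (2-3): L=1.8493, (cx,cy)=(0.2552,0.9669)
member 5 (2-4): L=0.9020, (cx,cy)=(1.0000,0.0000)
member 6 (3-4): L=1.8390, (cx,cy)=(0.2338,-0.9723)
member 7 (3-5): L=0.8228, (cx,cy)=(0.9565,0.2917)
member 8 (4-5): L=2.0592, (cx,cy)=(0.1734,0.9849)
member 9 (4-6): L=0.7860, (cx,cy)=(1.0000,0.0000)
member 10 (5-6): L=2.0729, (cx,cy)=(0.2070,-0.9783)
solve A·x = −loads:
  F[0-1] = -5133.9456 N (compression)
  F[0-2] = -379.9325 N (compression)
  F[1-2] = +4697.0349 N (tension)
  F[1-3] = +1783.5083 N (tension)
  F[2-3] = -1930.4120 N (compression)
  F[2-4] = -1290.5216 N (compression)
  F[3-4] = +2195.4397 N (tension)
  F[3-5] = +812.5065 N (tension)
  F[4-5] = -2167.4004 N (compression)
  F[4-6] = -401.4103 N (compression)
  F[5-6] = +1939.5684 N (tension)
  Rx@0 = +1555.1900 N
  Ry@0 = +4997.6161 N
  Ry@6 = -1897.5761 N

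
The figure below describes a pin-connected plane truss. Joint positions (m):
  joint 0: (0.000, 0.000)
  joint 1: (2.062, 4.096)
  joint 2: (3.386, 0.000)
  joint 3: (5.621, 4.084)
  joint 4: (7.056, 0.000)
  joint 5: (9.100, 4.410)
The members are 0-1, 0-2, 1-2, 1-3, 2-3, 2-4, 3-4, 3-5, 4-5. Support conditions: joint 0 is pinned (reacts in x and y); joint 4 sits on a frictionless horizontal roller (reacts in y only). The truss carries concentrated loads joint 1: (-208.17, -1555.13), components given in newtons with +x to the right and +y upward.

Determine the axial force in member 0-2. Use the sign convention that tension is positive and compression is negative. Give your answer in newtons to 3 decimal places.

N=6 nodes, M=9 members, R=3 reactions → 2N=12, M+R=12
member 0 (0-1): L=4.5857, (cx,cy)=(0.4497,0.8932)
member 1 (0-2): L=3.3860, (cx,cy)=(1.0000,0.0000)
member 2 (1-2): L=4.3047, (cx,cy)=(0.3076,-0.9515)
member 3 (1-3): L=3.5590, (cx,cy)=(1.0000,-0.0034)
member 4 (2-3): L=4.6556, (cx,cy)=(0.4801,0.8772)
member 5 (2-4): L=3.6700, (cx,cy)=(1.0000,0.0000)
member 6 (3-4): L=4.3288, (cx,cy)=(0.3315,-0.9435)
member 7 (3-5): L=3.4942, (cx,cy)=(0.9956,0.0933)
member 8 (4-5): L=4.8607, (cx,cy)=(0.4205,0.9073)
solve A·x = −loads:
  F[0-1] = -1367.5634 N (compression)
  F[0-2] = +406.7607 N (tension)
  F[1-2] = -349.5546 N (compression)
  F[1-3] = -299.2489 N (compression)
  F[2-3] = +379.1592 N (tension)
  F[2-4] = +117.2240 N (tension)
  F[3-4] = -353.6141 N (compression)
  F[3-5] = -0.0000 N (compression)
  F[4-5] = -0.0000 N (compression)
  Rx@0 = +208.1700 N
  Ry@0 = +1221.5113 N
  Ry@4 = +333.6187 N

406.761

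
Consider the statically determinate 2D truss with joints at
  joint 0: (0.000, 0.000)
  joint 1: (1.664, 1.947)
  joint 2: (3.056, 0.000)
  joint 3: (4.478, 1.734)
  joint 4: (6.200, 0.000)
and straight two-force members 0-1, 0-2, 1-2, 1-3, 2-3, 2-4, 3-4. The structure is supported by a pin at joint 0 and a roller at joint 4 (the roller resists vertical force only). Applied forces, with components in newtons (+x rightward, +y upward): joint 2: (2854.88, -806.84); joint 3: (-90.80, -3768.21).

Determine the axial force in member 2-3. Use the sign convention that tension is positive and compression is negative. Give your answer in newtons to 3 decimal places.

-1112.624

N=5 nodes, M=7 members, R=3 reactions → 2N=10, M+R=10
member 0 (0-1): L=2.5612, (cx,cy)=(0.6497,0.7602)
member 1 (0-2): L=3.0560, (cx,cy)=(1.0000,0.0000)
member 2 (1-2): L=2.3934, (cx,cy)=(0.5816,-0.8135)
member 3 (1-3): L=2.8220, (cx,cy)=(0.9971,-0.0755)
member 4 (2-3): L=2.2425, (cx,cy)=(0.6341,0.7732)
member 5 (2-4): L=3.1440, (cx,cy)=(1.0000,0.0000)
member 6 (3-4): L=2.4438, (cx,cy)=(0.7046,-0.7096)
solve A·x = −loads:
  F[0-1] = -1948.3616 N (compression)
  F[0-2] = +4029.9256 N (tension)
  F[1-2] = +2049.4280 N (tension)
  F[1-3] = -2464.8111 N (compression)
  F[2-3] = -1112.6242 N (compression)
  F[2-4] = +3072.5082 N (tension)
  F[3-4] = -4360.3490 N (compression)
  Rx@0 = -2764.0800 N
  Ry@0 = +1481.1306 N
  Ry@4 = +3093.9194 N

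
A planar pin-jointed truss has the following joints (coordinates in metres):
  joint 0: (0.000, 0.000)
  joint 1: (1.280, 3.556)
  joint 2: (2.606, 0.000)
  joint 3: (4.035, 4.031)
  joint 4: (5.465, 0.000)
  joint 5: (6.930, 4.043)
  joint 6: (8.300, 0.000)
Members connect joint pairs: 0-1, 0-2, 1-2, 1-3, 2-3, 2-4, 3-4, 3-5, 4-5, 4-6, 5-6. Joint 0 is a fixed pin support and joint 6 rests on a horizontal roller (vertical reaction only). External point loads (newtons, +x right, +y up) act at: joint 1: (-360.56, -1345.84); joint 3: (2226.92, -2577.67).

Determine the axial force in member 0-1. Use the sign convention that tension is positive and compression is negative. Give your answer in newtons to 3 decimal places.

N=7 nodes, M=11 members, R=3 reactions → 2N=14, M+R=14
member 0 (0-1): L=3.7794, (cx,cy)=(0.3387,0.9409)
member 1 (0-2): L=2.6060, (cx,cy)=(1.0000,0.0000)
member 2 (1-2): L=3.7952, (cx,cy)=(0.3494,-0.9370)
member 3 (1-3): L=2.7956, (cx,cy)=(0.9855,0.1699)
member 4 (2-3): L=4.2768, (cx,cy)=(0.3341,0.9425)
member 5 (2-4): L=2.8590, (cx,cy)=(1.0000,0.0000)
member 6 (3-4): L=4.2771, (cx,cy)=(0.3343,-0.9425)
member 7 (3-5): L=2.8950, (cx,cy)=(1.0000,0.0041)
member 8 (4-5): L=4.3002, (cx,cy)=(0.3407,0.9402)
member 9 (4-6): L=2.8350, (cx,cy)=(1.0000,0.0000)
member 10 (5-6): L=4.2688, (cx,cy)=(0.3209,-0.9471)
solve A·x = −loads:
  F[0-1] = -1632.2470 N (compression)
  F[0-2] = +2419.1727 N (tension)
  F[1-2] = +157.2332 N (tension)
  F[1-3] = -250.8356 N (compression)
  F[2-3] = -156.3073 N (compression)
  F[2-4] = +2526.3352 N (tension)
  F[3-4] = -2540.8966 N (compression)
  F[3-5] = -1676.8360 N (compression)
  F[4-5] = +2547.0424 N (tension)
  F[4-6] = +809.0988 N (tension)
  F[5-6] = -2521.0876 N (compression)
  Rx@0 = -1866.3600 N
  Ry@0 = +1535.7827 N
  Ry@6 = +2387.7273 N

-1632.247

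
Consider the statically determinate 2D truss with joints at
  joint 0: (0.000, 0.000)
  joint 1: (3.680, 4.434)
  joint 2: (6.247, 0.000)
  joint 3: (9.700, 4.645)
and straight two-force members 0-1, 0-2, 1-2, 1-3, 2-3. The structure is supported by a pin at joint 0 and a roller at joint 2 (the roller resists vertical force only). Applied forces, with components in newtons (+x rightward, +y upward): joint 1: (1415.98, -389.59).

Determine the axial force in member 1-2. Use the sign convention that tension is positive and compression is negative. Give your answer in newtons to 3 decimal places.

N=4 nodes, M=5 members, R=3 reactions → 2N=8, M+R=8
member 0 (0-1): L=5.7622, (cx,cy)=(0.6386,0.7695)
member 1 (0-2): L=6.2470, (cx,cy)=(1.0000,0.0000)
member 2 (1-2): L=5.1235, (cx,cy)=(0.5010,-0.8654)
member 3 (1-3): L=6.0237, (cx,cy)=(0.9994,0.0350)
member 4 (2-3): L=5.7879, (cx,cy)=(0.5966,0.8025)
solve A·x = −loads:
  F[0-1] = +1098.0455 N (tension)
  F[0-2] = +714.7167 N (tension)
  F[1-2] = -1426.4989 N (compression)
  F[1-3] = -0.0000 N (compression)
  F[2-3] = +0.0000 N (tension)
  Rx@0 = -1415.9800 N
  Ry@0 = -844.9460 N
  Ry@2 = +1234.5360 N

-1426.499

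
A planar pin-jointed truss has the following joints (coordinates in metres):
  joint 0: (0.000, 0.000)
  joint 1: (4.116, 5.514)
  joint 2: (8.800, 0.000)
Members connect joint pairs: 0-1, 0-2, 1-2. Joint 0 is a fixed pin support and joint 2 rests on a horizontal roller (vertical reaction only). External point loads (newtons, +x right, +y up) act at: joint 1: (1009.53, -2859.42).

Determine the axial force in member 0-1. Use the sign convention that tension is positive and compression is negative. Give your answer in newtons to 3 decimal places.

N=3 nodes, M=3 members, R=3 reactions → 2N=6, M+R=6
member 0 (0-1): L=6.8808, (cx,cy)=(0.5982,0.8014)
member 1 (0-2): L=8.8000, (cx,cy)=(1.0000,0.0000)
member 2 (1-2): L=7.2349, (cx,cy)=(0.6474,-0.7621)
solve A·x = −loads:
  F[0-1] = -1109.9018 N (compression)
  F[0-2] = +1673.4563 N (tension)
  F[1-2] = -2584.8251 N (compression)
  Rx@0 = -1009.5300 N
  Ry@0 = +889.4290 N
  Ry@2 = +1969.9910 N

-1109.902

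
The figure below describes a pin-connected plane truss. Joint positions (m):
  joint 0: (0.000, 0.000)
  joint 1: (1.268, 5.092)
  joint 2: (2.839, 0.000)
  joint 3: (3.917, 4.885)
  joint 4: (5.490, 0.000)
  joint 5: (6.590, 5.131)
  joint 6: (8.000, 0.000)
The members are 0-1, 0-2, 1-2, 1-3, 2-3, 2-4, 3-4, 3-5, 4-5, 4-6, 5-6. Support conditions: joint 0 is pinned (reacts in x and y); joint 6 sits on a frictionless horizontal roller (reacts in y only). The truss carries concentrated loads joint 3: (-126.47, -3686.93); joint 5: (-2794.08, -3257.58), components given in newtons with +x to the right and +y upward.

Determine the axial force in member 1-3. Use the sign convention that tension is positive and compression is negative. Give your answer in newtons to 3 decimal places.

N=7 nodes, M=11 members, R=3 reactions → 2N=14, M+R=14
member 0 (0-1): L=5.2475, (cx,cy)=(0.2416,0.9704)
member 1 (0-2): L=2.8390, (cx,cy)=(1.0000,0.0000)
member 2 (1-2): L=5.3288, (cx,cy)=(0.2948,-0.9556)
member 3 (1-3): L=2.6571, (cx,cy)=(0.9970,-0.0779)
member 4 (2-3): L=5.0025, (cx,cy)=(0.2155,0.9765)
member 5 (2-4): L=2.6510, (cx,cy)=(1.0000,0.0000)
member 6 (3-4): L=5.1320, (cx,cy)=(0.3065,-0.9519)
member 7 (3-5): L=2.6843, (cx,cy)=(0.9958,0.0916)
member 8 (4-5): L=5.2476, (cx,cy)=(0.2096,0.9778)
member 9 (4-6): L=2.5100, (cx,cy)=(1.0000,0.0000)
member 10 (5-6): L=5.3212, (cx,cy)=(0.2650,-0.9643)
solve A·x = −loads:
  F[0-1] = -4457.2284 N (compression)
  F[0-2] = -1843.5110 N (compression)
  F[1-2] = +4728.3868 N (tension)
  F[1-3] = -2478.5525 N (compression)
  F[2-3] = -4626.9425 N (compression)
  F[2-4] = +547.5339 N (tension)
  F[3-4] = +337.4029 N (tension)
  F[3-5] = -3459.5889 N (compression)
  F[4-5] = -328.4606 N (compression)
  F[4-6] = +719.8023 N (tension)
  F[5-6] = -2716.4670 N (compression)
  Rx@0 = +2920.5500 N
  Ry@0 = +4325.1442 N
  Ry@6 = +2619.3658 N

-2478.553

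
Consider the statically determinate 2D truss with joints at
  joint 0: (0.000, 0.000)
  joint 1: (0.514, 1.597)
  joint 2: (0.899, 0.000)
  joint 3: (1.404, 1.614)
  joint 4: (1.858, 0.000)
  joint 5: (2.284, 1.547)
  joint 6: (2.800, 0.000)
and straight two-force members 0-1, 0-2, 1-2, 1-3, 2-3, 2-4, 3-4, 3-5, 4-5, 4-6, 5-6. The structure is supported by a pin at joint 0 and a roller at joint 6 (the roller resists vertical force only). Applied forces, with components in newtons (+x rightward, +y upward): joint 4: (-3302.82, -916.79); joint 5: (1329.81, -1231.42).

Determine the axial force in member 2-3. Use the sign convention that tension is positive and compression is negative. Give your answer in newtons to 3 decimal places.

206.647

N=7 nodes, M=11 members, R=3 reactions → 2N=14, M+R=14
member 0 (0-1): L=1.6777, (cx,cy)=(0.3064,0.9519)
member 1 (0-2): L=0.8990, (cx,cy)=(1.0000,0.0000)
member 2 (1-2): L=1.6428, (cx,cy)=(0.2344,-0.9721)
member 3 (1-3): L=0.8902, (cx,cy)=(0.9998,0.0191)
member 4 (2-3): L=1.6912, (cx,cy)=(0.2986,0.9544)
member 5 (2-4): L=0.9590, (cx,cy)=(1.0000,0.0000)
member 6 (3-4): L=1.6766, (cx,cy)=(0.2708,-0.9626)
member 7 (3-5): L=0.8825, (cx,cy)=(0.9971,-0.0759)
member 8 (4-5): L=1.6046, (cx,cy)=(0.2655,0.9641)
member 9 (4-6): L=0.9420, (cx,cy)=(1.0000,0.0000)
member 10 (5-6): L=1.6308, (cx,cy)=(0.3164,-0.9486)
solve A·x = −loads:
  F[0-1] = +209.4236 N (tension)
  F[0-2] = -2037.1723 N (compression)
  F[1-2] = -202.8689 N (compression)
  F[1-3] = +111.7276 N (tension)
  F[2-3] = +206.6472 N (tension)
  F[2-4] = -2146.4245 N (compression)
  F[3-4] = -225.6370 N (compression)
  F[3-5] = +235.1912 N (tension)
  F[4-5] = +1176.2072 N (tension)
  F[4-6] = +783.0267 N (tension)
  F[5-6] = -2474.7082 N (compression)
  Rx@0 = +1973.0100 N
  Ry@0 = -199.3526 N
  Ry@6 = +2347.5626 N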